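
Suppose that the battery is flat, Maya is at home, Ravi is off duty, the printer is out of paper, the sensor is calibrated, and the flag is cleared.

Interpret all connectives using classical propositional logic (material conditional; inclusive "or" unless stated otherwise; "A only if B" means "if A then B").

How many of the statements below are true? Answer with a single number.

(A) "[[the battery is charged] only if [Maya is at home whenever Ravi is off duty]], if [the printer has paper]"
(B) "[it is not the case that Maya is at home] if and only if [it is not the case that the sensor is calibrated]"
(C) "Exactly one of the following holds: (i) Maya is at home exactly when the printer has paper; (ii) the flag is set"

2

Let H = "the printer has paper" (False), R = "the battery is charged" (False), G = "Ravi is on call" (False), L = "Maya is at home" (True), P = "the sensor is calibrated" (True), Q = "the flag is set" (False).

(A): Parsed as H -> (R -> (not G -> L))

not G = not False = True
not G -> L = True -> True = True
R -> (not G -> L) = False -> True = True
H -> (R -> (not G -> L)) = False -> True = True
Hence (A) is true.

(B): In symbols: not L iff not P

not L = not True = False
not P = not True = False
not L iff not P = False iff False = True
Hence (B) is true.

(C): This is (L iff H) xor Q.

L iff H = True iff False = False
(L iff H) xor Q = False xor False = False
So (C) is false.

2 of the 3 statements are true ((A), (B)).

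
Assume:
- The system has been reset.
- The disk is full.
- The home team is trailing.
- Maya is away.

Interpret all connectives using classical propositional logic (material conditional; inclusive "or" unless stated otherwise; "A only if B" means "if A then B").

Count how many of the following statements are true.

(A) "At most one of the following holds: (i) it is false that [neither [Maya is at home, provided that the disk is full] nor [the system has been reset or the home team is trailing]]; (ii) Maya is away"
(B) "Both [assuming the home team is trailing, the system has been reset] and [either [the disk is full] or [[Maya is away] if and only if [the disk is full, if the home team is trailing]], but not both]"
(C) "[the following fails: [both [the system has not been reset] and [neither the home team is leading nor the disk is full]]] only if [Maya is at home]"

0

Let Q = "the disk is full" (T), W = "Maya is at home" (F), K = "the system has been reset" (T), L = "the home team is leading" (F).

(A): Formalization: ~((Q -> W) nor (K | ~L)) nand ~W

Q -> W = T -> F = F
~L = ~F = T
K | ~L = T | T = T
(Q -> W) nor (K | ~L) = F nor T = F
~((Q -> W) nor (K | ~L)) = ~F = T
~W = ~F = T
~((Q -> W) nor (K | ~L)) nand ~W = T nand T = F
Hence (A) is false.

(B): Parsed as (~L -> K) & (Q xor (~W <-> (~L -> Q)))

~L = ~F = T
~L -> K = T -> T = T
~W = ~F = T
~L = ~F = T
~L -> Q = T -> T = T
~W <-> (~L -> Q) = T <-> T = T
Q xor (~W <-> (~L -> Q)) = T xor T = F
(~L -> K) & (Q xor (~W <-> (~L -> Q))) = T & F = F
So (B) is false.

(C): Formalization: ~(~K & (L nor Q)) -> W

~K = ~T = F
L nor Q = F nor T = F
~K & (L nor Q) = F & F = F
~(~K & (L nor Q)) = ~F = T
~(~K & (L nor Q)) -> W = T -> F = F
Hence (C) is false.

Count: 0.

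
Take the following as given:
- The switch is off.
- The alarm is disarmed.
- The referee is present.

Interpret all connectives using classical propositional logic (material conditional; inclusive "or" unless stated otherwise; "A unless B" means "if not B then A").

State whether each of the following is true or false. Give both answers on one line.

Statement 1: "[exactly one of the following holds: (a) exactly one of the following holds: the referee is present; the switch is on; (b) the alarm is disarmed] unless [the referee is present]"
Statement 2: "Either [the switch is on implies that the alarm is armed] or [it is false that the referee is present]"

Let V = "the referee is present" (T), P = "the switch is on" (F), S = "the alarm is armed" (F).

Statement 1: In symbols: ((V ⊕ P) ⊕ ¬S) ∨ V

V ⊕ P = T ⊕ F = T
¬S = ¬F = T
(V ⊕ P) ⊕ ¬S = T ⊕ T = F
((V ⊕ P) ⊕ ¬S) ∨ V = F ∨ T = T
So Statement 1 is true.

Statement 2: In symbols: (P → S) ∨ ¬V

P → S = F → F = T
¬V = ¬T = F
(P → S) ∨ ¬V = T ∨ F = T
So Statement 2 is true.

Statement 1 True / Statement 2 True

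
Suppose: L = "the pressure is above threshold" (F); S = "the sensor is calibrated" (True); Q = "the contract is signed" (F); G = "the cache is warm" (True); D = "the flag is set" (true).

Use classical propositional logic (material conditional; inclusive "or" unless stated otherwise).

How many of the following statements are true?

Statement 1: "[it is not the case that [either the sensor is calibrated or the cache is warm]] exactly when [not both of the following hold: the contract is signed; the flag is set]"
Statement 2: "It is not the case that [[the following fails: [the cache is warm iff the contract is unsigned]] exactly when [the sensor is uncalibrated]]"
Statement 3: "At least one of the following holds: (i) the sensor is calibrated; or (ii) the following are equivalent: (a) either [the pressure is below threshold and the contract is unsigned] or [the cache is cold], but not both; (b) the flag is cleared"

1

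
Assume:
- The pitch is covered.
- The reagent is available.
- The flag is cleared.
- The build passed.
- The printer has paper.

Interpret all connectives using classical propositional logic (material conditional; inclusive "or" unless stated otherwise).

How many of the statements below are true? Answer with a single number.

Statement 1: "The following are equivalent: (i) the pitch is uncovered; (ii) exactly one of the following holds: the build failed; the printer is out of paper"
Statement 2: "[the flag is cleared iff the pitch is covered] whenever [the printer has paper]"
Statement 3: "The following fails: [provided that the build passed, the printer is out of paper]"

Let P = "the pitch is covered" (T), S = "the build passed" (T), U = "the printer has paper" (T), R = "the flag is set" (F).

Statement 1: Formalization: ~P <-> (~S xor ~U)

~P = ~T = F
~S = ~T = F
~U = ~T = F
~S xor ~U = F xor F = F
~P <-> (~S xor ~U) = F <-> F = T
So Statement 1 is true.

Statement 2: This is U -> (~R <-> P).

~R = ~F = T
~R <-> P = T <-> T = T
U -> (~R <-> P) = T -> T = T
Hence Statement 2 is true.

Statement 3: In symbols: ~(S -> ~U)

~U = ~T = F
S -> ~U = T -> F = F
~(S -> ~U) = ~F = T
Hence Statement 3 is true.

True statements: 3 (Statement 1, Statement 2, Statement 3).

3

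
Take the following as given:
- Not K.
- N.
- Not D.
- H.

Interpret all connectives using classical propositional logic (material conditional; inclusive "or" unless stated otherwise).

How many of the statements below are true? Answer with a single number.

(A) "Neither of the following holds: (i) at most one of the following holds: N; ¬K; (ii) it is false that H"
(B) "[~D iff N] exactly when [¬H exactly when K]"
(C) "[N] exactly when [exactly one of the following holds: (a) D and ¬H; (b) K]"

2

(A): Parsed as (N nand ~K) nor ~H

~K = ~F = T
N nand ~K = T nand T = F
~H = ~T = F
(N nand ~K) nor ~H = F nor F = T
So (A) is true.

(B): In symbols: (~D <-> N) <-> (~H <-> K)

~D = ~F = T
~D <-> N = T <-> T = T
~H = ~T = F
~H <-> K = F <-> F = T
(~D <-> N) <-> (~H <-> K) = T <-> T = T
Hence (B) is true.

(C): This is N <-> ((D & ~H) xor K).

~H = ~T = F
D & ~H = F & F = F
(D & ~H) xor K = F xor F = F
N <-> ((D & ~H) xor K) = T <-> F = F
So (C) is false.

2 of the 3 statements are true.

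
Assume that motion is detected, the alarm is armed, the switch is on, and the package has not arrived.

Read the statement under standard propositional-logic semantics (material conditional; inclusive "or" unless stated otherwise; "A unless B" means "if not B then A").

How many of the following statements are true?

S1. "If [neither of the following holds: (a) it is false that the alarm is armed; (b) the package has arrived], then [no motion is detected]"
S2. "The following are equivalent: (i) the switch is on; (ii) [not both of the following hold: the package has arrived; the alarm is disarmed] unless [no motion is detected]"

Let Q = "the alarm is armed" (T), S = "the package has arrived" (F), P = "motion is detected" (T), R = "the switch is on" (T).

S1: This is (~Q nor S) -> ~P.

~Q = ~T = F
~Q nor S = F nor F = T
~P = ~T = F
(~Q nor S) -> ~P = T -> F = F
Thus S1 is false.

S2: Parsed as R <-> ((S nand ~Q) | ~P)

~Q = ~T = F
S nand ~Q = F nand F = T
~P = ~T = F
(S nand ~Q) | ~P = T | F = T
R <-> ((S nand ~Q) | ~P) = T <-> T = T
So S2 is true.

1 of the 2 statements is true (S2).

1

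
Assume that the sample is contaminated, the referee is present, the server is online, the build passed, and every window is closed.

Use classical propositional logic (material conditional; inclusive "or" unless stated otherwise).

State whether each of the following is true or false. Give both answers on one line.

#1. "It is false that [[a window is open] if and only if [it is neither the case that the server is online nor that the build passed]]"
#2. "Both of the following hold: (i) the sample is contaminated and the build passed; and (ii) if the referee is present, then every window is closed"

#1 F / #2 T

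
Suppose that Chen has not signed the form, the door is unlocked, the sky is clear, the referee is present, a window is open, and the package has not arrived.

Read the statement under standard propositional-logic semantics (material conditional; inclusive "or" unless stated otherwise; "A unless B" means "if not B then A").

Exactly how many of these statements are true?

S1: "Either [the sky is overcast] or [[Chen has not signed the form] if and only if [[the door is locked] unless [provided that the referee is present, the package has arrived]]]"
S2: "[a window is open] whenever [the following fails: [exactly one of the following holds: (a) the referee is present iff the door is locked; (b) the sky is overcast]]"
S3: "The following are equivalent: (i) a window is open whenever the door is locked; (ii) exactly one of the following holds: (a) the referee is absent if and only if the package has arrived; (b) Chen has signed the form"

Let D = "the sky is overcast" (F), S = "Chen has signed the form" (F), N = "the door is locked" (F), H = "the referee is present" (T), P = "the package has arrived" (F), G = "a window is open" (T).

S1: In symbols: D | (~S <-> (N | (H -> P)))

~S = ~F = T
H -> P = T -> F = F
N | (H -> P) = F | F = F
~S <-> (N | (H -> P)) = T <-> F = F
D | (~S <-> (N | (H -> P))) = F | F = F
So S1 is false.

S2: In symbols: ~((H <-> N) xor D) -> G

H <-> N = T <-> F = F
(H <-> N) xor D = F xor F = F
~((H <-> N) xor D) = ~F = T
~((H <-> N) xor D) -> G = T -> T = T
Hence S2 is true.

S3: Parsed as (N -> G) <-> ((~H <-> P) xor S)

N -> G = F -> T = T
~H = ~T = F
~H <-> P = F <-> F = T
(~H <-> P) xor S = T xor F = T
(N -> G) <-> ((~H <-> P) xor S) = T <-> T = T
Hence S3 is true.

2 of the 3 statements are true (S2, S3).

2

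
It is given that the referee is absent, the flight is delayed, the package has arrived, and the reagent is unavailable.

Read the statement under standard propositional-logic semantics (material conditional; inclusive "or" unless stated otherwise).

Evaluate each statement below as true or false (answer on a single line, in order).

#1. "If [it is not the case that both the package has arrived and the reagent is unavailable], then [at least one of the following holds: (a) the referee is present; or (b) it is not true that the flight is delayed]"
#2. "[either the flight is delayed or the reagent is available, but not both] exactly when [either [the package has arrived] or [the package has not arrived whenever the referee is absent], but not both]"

#1 true, #2 true

Let U = "the package has arrived" (T), M = "the reagent is available" (F), H = "the referee is present" (F), D = "the flight is delayed" (T).

#1: Formalization: (U nand ~M) -> (H | ~D)

~M = ~F = T
U nand ~M = T nand T = F
~D = ~T = F
H | ~D = F | F = F
(U nand ~M) -> (H | ~D) = F -> F = T
Thus #1 is true.

#2: This is (D xor M) <-> (U xor (~H -> ~U)).

D xor M = T xor F = T
~H = ~F = T
~U = ~T = F
~H -> ~U = T -> F = F
U xor (~H -> ~U) = T xor F = T
(D xor M) <-> (U xor (~H -> ~U)) = T <-> T = T
Thus #2 is true.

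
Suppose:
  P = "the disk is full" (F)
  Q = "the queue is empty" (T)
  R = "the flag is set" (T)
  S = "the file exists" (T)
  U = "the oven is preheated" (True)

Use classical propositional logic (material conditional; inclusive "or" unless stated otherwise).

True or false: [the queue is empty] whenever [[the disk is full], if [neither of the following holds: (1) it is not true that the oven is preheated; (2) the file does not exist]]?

The statement is true.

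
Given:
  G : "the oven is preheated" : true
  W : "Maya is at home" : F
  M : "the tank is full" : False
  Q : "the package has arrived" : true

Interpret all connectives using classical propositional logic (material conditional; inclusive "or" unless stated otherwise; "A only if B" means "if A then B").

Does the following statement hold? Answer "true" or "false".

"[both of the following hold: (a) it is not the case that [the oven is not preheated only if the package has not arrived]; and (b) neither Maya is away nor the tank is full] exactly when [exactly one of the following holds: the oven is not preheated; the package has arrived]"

False

This is (~(~G -> ~Q) & (~W nor M)) <-> (~G xor Q).

~G = ~T = F
~Q = ~T = F
~G -> ~Q = F -> F = T
~(~G -> ~Q) = ~T = F
~W = ~F = T
~W nor M = T nor F = F
~(~G -> ~Q) & (~W nor M) = F & F = F
~G = ~T = F
~G xor Q = F xor T = T
(~(~G -> ~Q) & (~W nor M)) <-> (~G xor Q) = F <-> T = F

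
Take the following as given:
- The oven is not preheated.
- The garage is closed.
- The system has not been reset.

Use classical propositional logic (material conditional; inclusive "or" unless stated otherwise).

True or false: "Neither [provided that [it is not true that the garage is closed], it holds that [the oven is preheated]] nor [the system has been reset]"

Let Q = "the garage is closed" (T), P = "the oven is preheated" (F), R = "the system has been reset" (F).
This is (¬Q → P) ↓ R.

¬Q = ¬T = F
¬Q → P = F → F = T
(¬Q → P) ↓ R = T ↓ F = F

false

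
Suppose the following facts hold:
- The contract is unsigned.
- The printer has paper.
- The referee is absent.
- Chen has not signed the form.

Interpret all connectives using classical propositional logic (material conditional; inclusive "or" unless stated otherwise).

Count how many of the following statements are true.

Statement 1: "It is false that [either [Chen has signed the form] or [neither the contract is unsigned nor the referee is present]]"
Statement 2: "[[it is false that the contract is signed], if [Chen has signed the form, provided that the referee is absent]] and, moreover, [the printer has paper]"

Let K = "Chen has signed the form" (False), N = "the contract is signed" (False), V = "the referee is present" (False), H = "the printer has paper" (True).

Statement 1: In symbols: not (K or (not N nor V))

not N = not False = True
not N nor V = True nor False = False
K or (not N nor V) = False or False = False
not (K or (not N nor V)) = not False = True
So Statement 1 is true.

Statement 2: Formalization: ((not V -> K) -> not N) and H

not V = not False = True
not V -> K = True -> False = False
not N = not False = True
(not V -> K) -> not N = False -> True = True
((not V -> K) -> not N) and H = True and True = True
Thus Statement 2 is true.

2 of the 2 statements are true.

2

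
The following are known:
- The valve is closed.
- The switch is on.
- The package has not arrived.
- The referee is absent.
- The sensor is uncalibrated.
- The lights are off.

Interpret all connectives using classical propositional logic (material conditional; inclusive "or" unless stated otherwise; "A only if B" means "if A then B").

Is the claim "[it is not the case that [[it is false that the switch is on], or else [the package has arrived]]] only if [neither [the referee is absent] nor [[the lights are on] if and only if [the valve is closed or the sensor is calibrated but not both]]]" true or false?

false

Let H = "the switch is on" (T), Q = "the package has arrived" (F), S = "the referee is present" (F), D = "the lights are on" (F), L = "the valve is open" (F), P = "the sensor is calibrated" (F).
In symbols: ~(~H | Q) -> (~S nor (D <-> (~L xor P)))

~H = ~T = F
~H | Q = F | F = F
~(~H | Q) = ~F = T
~S = ~F = T
~L = ~F = T
~L xor P = T xor F = T
D <-> (~L xor P) = F <-> T = F
~S nor (D <-> (~L xor P)) = T nor F = F
~(~H | Q) -> (~S nor (D <-> (~L xor P))) = T -> F = F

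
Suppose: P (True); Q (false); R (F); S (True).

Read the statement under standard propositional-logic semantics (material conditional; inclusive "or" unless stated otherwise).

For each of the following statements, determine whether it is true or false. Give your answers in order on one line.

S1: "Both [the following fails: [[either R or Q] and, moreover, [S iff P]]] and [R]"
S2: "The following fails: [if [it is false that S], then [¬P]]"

S1 F; S2 F

S1: This is ¬((R ∨ Q) ∧ (S ↔ P)) ∧ R.

R ∨ Q = F ∨ F = F
S ↔ P = T ↔ T = T
(R ∨ Q) ∧ (S ↔ P) = F ∧ T = F
¬((R ∨ Q) ∧ (S ↔ P)) = ¬F = T
¬((R ∨ Q) ∧ (S ↔ P)) ∧ R = T ∧ F = F
Hence S1 is false.

S2: Formalization: ¬(¬S → ¬P)

¬S = ¬T = F
¬P = ¬T = F
¬S → ¬P = F → F = T
¬(¬S → ¬P) = ¬T = F
Hence S2 is false.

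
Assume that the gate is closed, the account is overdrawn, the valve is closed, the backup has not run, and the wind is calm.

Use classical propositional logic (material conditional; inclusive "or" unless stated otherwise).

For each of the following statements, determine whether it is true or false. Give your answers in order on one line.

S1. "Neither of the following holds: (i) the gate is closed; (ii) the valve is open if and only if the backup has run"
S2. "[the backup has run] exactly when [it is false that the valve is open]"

S1 false / S2 false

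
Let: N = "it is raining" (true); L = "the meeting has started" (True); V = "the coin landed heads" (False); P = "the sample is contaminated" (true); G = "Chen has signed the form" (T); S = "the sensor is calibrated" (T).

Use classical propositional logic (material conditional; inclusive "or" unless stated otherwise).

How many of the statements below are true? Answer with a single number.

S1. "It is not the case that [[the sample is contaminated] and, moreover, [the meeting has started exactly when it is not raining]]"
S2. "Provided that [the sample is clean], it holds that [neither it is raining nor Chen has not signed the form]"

2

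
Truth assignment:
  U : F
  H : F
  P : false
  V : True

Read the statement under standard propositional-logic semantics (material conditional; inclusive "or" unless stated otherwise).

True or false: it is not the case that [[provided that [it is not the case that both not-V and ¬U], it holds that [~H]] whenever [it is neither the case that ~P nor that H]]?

False.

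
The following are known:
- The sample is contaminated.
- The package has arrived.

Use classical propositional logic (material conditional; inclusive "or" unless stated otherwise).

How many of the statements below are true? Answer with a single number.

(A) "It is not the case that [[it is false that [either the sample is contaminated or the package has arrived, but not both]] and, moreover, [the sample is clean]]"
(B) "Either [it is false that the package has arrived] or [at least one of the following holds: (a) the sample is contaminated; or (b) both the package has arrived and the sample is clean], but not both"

2

Let P = "the sample is contaminated" (True), Q = "the package has arrived" (True).

(A): In symbols: not (not (P xor Q) and not P)

P xor Q = True xor True = False
not (P xor Q) = not False = True
not P = not True = False
not (P xor Q) and not P = True and False = False
not (not (P xor Q) and not P) = not False = True
Thus (A) is true.

(B): In symbols: not Q xor (P or (Q and not P))

not Q = not True = False
not P = not True = False
Q and not P = True and False = False
P or (Q and not P) = True or False = True
not Q xor (P or (Q and not P)) = False xor True = True
Thus (B) is true.

Count: 2.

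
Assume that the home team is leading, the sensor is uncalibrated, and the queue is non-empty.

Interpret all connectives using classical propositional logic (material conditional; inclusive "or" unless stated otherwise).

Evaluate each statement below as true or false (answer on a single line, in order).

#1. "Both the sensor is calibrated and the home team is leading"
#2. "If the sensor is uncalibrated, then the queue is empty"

#1 false; #2 false

Let M = "the sensor is calibrated" (F), W = "the home team is leading" (T), S = "the queue is empty" (F).

#1: This is M ∧ W.

M ∧ W = F ∧ T = F
Hence #1 is false.

#2: Formalization: ¬M → S

¬M = ¬F = T
¬M → S = T → F = F
Thus #2 is false.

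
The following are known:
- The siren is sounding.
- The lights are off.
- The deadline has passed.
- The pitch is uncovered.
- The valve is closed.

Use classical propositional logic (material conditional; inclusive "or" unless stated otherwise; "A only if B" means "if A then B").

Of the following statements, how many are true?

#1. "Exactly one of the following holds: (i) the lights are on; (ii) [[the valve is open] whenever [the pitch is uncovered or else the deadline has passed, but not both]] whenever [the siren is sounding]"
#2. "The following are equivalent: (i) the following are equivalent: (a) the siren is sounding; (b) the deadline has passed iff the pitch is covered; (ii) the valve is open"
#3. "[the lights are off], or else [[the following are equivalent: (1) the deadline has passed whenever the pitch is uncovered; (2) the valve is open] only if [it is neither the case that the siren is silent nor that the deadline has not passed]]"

3

Let Q = "the lights are on" (F), D = "the siren is sounding" (T), K = "the pitch is covered" (F), N = "the deadline has passed" (T), W = "the valve is open" (F).

#1: Formalization: Q xor (D -> ((~K xor N) -> W))

~K = ~F = T
~K xor N = T xor T = F
(~K xor N) -> W = F -> F = T
D -> ((~K xor N) -> W) = T -> T = T
Q xor (D -> ((~K xor N) -> W)) = F xor T = T
So #1 is true.

#2: Formalization: (D <-> (N <-> K)) <-> W

N <-> K = T <-> F = F
D <-> (N <-> K) = T <-> F = F
(D <-> (N <-> K)) <-> W = F <-> F = T
Thus #2 is true.

#3: This is ~Q | (((~K -> N) <-> W) -> (~D nor ~N)).

~Q = ~F = T
~K = ~F = T
~K -> N = T -> T = T
(~K -> N) <-> W = T <-> F = F
~D = ~T = F
~N = ~T = F
~D nor ~N = F nor F = T
((~K -> N) <-> W) -> (~D nor ~N) = F -> T = T
~Q | (((~K -> N) <-> W) -> (~D nor ~N)) = T | T = T
So #3 is true.

3 of the 3 statements are true.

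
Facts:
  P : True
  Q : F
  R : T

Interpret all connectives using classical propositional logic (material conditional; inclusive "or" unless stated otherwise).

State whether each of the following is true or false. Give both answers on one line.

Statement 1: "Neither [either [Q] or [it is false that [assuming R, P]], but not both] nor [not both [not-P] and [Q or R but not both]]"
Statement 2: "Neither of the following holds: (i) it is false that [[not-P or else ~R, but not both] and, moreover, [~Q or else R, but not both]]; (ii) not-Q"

Statement 1 F; Statement 2 F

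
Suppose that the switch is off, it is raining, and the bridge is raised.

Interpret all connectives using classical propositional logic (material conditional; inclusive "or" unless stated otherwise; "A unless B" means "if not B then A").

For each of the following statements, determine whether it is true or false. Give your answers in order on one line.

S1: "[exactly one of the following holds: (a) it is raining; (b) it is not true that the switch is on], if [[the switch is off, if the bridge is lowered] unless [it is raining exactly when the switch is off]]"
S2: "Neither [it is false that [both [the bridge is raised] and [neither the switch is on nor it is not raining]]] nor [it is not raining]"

Let P = "the bridge is raised" (T), R = "the switch is on" (F), G = "it is raining" (T).

S1: Parsed as ((¬P → ¬R) ∨ (G ↔ ¬R)) → (G ⊕ ¬R)

¬P = ¬T = F
¬R = ¬F = T
¬P → ¬R = F → T = T
¬R = ¬F = T
G ↔ ¬R = T ↔ T = T
(¬P → ¬R) ∨ (G ↔ ¬R) = T ∨ T = T
¬R = ¬F = T
G ⊕ ¬R = T ⊕ T = F
((¬P → ¬R) ∨ (G ↔ ¬R)) → (G ⊕ ¬R) = T → F = F
So S1 is false.

S2: Formalization: ¬(P ∧ (R ↓ ¬G)) ↓ ¬G

¬G = ¬T = F
R ↓ ¬G = F ↓ F = T
P ∧ (R ↓ ¬G) = T ∧ T = T
¬(P ∧ (R ↓ ¬G)) = ¬T = F
¬G = ¬T = F
¬(P ∧ (R ↓ ¬G)) ↓ ¬G = F ↓ F = T
So S2 is true.

S1 false; S2 true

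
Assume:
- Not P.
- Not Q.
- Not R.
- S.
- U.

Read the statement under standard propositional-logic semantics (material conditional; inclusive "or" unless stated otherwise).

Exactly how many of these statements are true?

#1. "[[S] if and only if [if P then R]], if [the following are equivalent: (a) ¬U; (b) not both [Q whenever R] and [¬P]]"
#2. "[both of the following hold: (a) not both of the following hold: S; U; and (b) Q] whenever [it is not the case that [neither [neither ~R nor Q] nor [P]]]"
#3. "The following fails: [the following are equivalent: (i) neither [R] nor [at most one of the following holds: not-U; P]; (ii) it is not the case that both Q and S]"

#1: Formalization: (not U iff ((R -> Q) nand not P)) -> (S iff (P -> R))

not U = not True = False
R -> Q = False -> False = True
not P = not False = True
(R -> Q) nand not P = True nand True = False
not U iff ((R -> Q) nand not P) = False iff False = True
P -> R = False -> False = True
S iff (P -> R) = True iff True = True
(not U iff ((R -> Q) nand not P)) -> (S iff (P -> R)) = True -> True = True
So #1 is true.

#2: In symbols: not ((not R nor Q) nor P) -> ((S nand U) and Q)

not R = not False = True
not R nor Q = True nor False = False
(not R nor Q) nor P = False nor False = True
not ((not R nor Q) nor P) = not True = False
S nand U = True nand True = False
(S nand U) and Q = False and False = False
not ((not R nor Q) nor P) -> ((S nand U) and Q) = False -> False = True
Thus #2 is true.

#3: Parsed as not ((R nor (not U nand P)) iff (Q nand S))

not U = not True = False
not U nand P = False nand False = True
R nor (not U nand P) = False nor True = False
Q nand S = False nand True = True
(R nor (not U nand P)) iff (Q nand S) = False iff True = False
not ((R nor (not U nand P)) iff (Q nand S)) = not False = True
Thus #3 is true.

True statements: 3 (#1, #2, #3).

3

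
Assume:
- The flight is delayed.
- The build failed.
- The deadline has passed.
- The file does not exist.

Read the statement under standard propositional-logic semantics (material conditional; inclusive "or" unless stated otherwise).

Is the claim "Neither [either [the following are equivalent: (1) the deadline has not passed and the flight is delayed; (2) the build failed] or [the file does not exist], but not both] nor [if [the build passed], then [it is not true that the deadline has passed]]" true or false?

The statement is false.

Let N = "the deadline has passed" (T), Q = "the flight is delayed" (T), U = "the build passed" (F), V = "the file exists" (F).
Formalization: (((~N & Q) <-> ~U) xor ~V) nor (U -> ~N)

~N = ~T = F
~N & Q = F & T = F
~U = ~F = T
(~N & Q) <-> ~U = F <-> T = F
~V = ~F = T
((~N & Q) <-> ~U) xor ~V = F xor T = T
~N = ~T = F
U -> ~N = F -> F = T
(((~N & Q) <-> ~U) xor ~V) nor (U -> ~N) = T nor T = F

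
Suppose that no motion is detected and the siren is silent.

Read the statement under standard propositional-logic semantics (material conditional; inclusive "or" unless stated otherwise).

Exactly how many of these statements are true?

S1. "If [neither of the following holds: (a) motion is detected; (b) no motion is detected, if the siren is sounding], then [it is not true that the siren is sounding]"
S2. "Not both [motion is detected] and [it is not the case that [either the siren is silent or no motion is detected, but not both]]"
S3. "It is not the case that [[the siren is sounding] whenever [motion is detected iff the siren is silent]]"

Let U = "motion is detected" (F), D = "the siren is sounding" (F).

S1: Formalization: (U nor (D -> ~U)) -> ~D

~U = ~F = T
D -> ~U = F -> T = T
U nor (D -> ~U) = F nor T = F
~D = ~F = T
(U nor (D -> ~U)) -> ~D = F -> T = T
Thus S1 is true.

S2: This is U nand ~(~D xor ~U).

~D = ~F = T
~U = ~F = T
~D xor ~U = T xor T = F
~(~D xor ~U) = ~F = T
U nand ~(~D xor ~U) = F nand T = T
Hence S2 is true.

S3: In symbols: ~((U <-> ~D) -> D)

~D = ~F = T
U <-> ~D = F <-> T = F
(U <-> ~D) -> D = F -> F = T
~((U <-> ~D) -> D) = ~T = F
Thus S3 is false.

True statements: 2.

2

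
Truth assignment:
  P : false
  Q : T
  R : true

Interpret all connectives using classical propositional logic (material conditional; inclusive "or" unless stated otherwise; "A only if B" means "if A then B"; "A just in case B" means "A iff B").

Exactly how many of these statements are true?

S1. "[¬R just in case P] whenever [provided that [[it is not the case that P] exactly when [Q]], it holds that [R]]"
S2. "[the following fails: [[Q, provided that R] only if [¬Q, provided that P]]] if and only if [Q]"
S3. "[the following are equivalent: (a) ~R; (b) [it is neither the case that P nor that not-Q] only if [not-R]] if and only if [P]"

S1: Formalization: ((not P iff Q) -> R) -> (not R iff P)

not P = not False = True
not P iff Q = True iff True = True
(not P iff Q) -> R = True -> True = True
not R = not True = False
not R iff P = False iff False = True
((not P iff Q) -> R) -> (not R iff P) = True -> True = True
So S1 is true.

S2: In symbols: not ((R -> Q) -> (P -> not Q)) iff Q

R -> Q = True -> True = True
not Q = not True = False
P -> not Q = False -> False = True
(R -> Q) -> (P -> not Q) = True -> True = True
not ((R -> Q) -> (P -> not Q)) = not True = False
not ((R -> Q) -> (P -> not Q)) iff Q = False iff True = False
Hence S2 is false.

S3: Parsed as (not R iff ((P nor not Q) -> not R)) iff P

not R = not True = False
not Q = not True = False
P nor not Q = False nor False = True
not R = not True = False
(P nor not Q) -> not R = True -> False = False
not R iff ((P nor not Q) -> not R) = False iff False = True
(not R iff ((P nor not Q) -> not R)) iff P = True iff False = False
Hence S3 is false.

True statements: 1 (S1).

1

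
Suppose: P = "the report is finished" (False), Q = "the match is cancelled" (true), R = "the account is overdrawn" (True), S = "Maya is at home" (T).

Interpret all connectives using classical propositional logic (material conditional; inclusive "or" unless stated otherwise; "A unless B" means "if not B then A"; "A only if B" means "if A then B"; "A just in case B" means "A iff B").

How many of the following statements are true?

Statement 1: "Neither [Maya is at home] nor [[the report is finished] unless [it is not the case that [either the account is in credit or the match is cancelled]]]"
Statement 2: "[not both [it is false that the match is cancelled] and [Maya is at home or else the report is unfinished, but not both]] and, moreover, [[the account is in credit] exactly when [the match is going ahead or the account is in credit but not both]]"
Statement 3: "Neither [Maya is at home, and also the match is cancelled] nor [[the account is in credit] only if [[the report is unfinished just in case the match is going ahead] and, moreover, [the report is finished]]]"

1

Statement 1: In symbols: S nor (P | ~(~R | Q))

~R = ~T = F
~R | Q = F | T = T
~(~R | Q) = ~T = F
P | ~(~R | Q) = F | F = F
S nor (P | ~(~R | Q)) = T nor F = F
Hence Statement 1 is false.

Statement 2: In symbols: (~Q nand (S xor ~P)) & (~R <-> (~Q xor ~R))

~Q = ~T = F
~P = ~F = T
S xor ~P = T xor T = F
~Q nand (S xor ~P) = F nand F = T
~R = ~T = F
~Q = ~T = F
~R = ~T = F
~Q xor ~R = F xor F = F
~R <-> (~Q xor ~R) = F <-> F = T
(~Q nand (S xor ~P)) & (~R <-> (~Q xor ~R)) = T & T = T
So Statement 2 is true.

Statement 3: This is (S & Q) nor (~R -> ((~P <-> ~Q) & P)).

S & Q = T & T = T
~R = ~T = F
~P = ~F = T
~Q = ~T = F
~P <-> ~Q = T <-> F = F
(~P <-> ~Q) & P = F & F = F
~R -> ((~P <-> ~Q) & P) = F -> F = T
(S & Q) nor (~R -> ((~P <-> ~Q) & P)) = T nor T = F
So Statement 3 is false.

True statements: 1.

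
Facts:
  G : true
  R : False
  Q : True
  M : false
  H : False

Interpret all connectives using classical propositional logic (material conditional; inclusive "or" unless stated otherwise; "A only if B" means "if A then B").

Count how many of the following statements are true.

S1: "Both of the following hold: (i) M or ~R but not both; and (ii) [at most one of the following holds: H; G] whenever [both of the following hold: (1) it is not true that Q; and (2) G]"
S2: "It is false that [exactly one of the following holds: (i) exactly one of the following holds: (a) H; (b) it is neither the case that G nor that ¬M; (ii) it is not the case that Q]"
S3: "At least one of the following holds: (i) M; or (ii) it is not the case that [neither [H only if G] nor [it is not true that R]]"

3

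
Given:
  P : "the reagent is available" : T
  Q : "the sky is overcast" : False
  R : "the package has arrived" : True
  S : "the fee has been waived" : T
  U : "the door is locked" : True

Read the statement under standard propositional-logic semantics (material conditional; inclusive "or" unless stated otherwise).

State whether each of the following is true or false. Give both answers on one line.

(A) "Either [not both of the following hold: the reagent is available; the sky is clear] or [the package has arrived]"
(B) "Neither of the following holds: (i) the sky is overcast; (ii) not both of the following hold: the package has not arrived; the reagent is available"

(A): Parsed as (P nand ~Q) | R

~Q = ~F = T
P nand ~Q = T nand T = F
(P nand ~Q) | R = F | T = T
Thus (A) is true.

(B): In symbols: Q nor (~R nand P)

~R = ~T = F
~R nand P = F nand T = T
Q nor (~R nand P) = F nor T = F
Thus (B) is false.

(A) T, (B) F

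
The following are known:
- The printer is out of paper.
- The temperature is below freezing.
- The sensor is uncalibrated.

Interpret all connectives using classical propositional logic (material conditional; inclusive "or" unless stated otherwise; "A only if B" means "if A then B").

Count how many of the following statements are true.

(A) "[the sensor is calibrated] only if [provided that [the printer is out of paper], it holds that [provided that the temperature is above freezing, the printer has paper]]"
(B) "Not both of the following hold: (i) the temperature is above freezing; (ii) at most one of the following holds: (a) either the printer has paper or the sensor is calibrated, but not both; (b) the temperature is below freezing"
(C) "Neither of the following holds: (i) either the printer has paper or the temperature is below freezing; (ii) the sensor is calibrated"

2

Let S = "the sensor is calibrated" (F), D = "the printer has paper" (F), H = "the temperature is below freezing" (T).

(A): Formalization: S -> (~D -> (~H -> D))

~D = ~F = T
~H = ~T = F
~H -> D = F -> F = T
~D -> (~H -> D) = T -> T = T
S -> (~D -> (~H -> D)) = F -> T = T
So (A) is true.

(B): This is ~H nand ((D xor S) nand H).

~H = ~T = F
D xor S = F xor F = F
(D xor S) nand H = F nand T = T
~H nand ((D xor S) nand H) = F nand T = T
So (B) is true.

(C): This is (D | H) nor S.

D | H = F | T = T
(D | H) nor S = T nor F = F
Hence (C) is false.

True statements: 2 ((A), (B)).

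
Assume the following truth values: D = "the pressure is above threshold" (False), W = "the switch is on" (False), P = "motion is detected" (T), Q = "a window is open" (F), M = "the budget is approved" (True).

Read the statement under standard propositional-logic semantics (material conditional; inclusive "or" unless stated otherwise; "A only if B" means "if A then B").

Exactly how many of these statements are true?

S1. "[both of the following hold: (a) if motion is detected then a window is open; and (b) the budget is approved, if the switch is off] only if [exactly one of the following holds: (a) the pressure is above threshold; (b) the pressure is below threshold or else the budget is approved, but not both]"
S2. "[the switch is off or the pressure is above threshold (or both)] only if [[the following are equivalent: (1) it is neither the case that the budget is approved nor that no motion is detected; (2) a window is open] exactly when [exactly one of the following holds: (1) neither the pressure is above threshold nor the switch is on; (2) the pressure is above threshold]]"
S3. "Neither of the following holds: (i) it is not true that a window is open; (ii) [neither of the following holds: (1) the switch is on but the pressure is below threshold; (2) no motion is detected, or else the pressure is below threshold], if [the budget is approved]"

2

S1: In symbols: ((P -> Q) & (~W -> M)) -> (D xor (~D xor M))

P -> Q = T -> F = F
~W = ~F = T
~W -> M = T -> T = T
(P -> Q) & (~W -> M) = F & T = F
~D = ~F = T
~D xor M = T xor T = F
D xor (~D xor M) = F xor F = F
((P -> Q) & (~W -> M)) -> (D xor (~D xor M)) = F -> F = T
Thus S1 is true.

S2: Formalization: (~W | D) -> (((M nor ~P) <-> Q) <-> ((D nor W) xor D))

~W = ~F = T
~W | D = T | F = T
~P = ~T = F
M nor ~P = T nor F = F
(M nor ~P) <-> Q = F <-> F = T
D nor W = F nor F = T
(D nor W) xor D = T xor F = T
((M nor ~P) <-> Q) <-> ((D nor W) xor D) = T <-> T = T
(~W | D) -> (((M nor ~P) <-> Q) <-> ((D nor W) xor D)) = T -> T = T
Thus S2 is true.

S3: This is ~Q nor (M -> ((W & ~D) nor (~P | ~D))).

~Q = ~F = T
~D = ~F = T
W & ~D = F & T = F
~P = ~T = F
~D = ~F = T
~P | ~D = F | T = T
(W & ~D) nor (~P | ~D) = F nor T = F
M -> ((W & ~D) nor (~P | ~D)) = T -> F = F
~Q nor (M -> ((W & ~D) nor (~P | ~D))) = T nor F = F
Thus S3 is false.

True statements: 2 (S1, S2).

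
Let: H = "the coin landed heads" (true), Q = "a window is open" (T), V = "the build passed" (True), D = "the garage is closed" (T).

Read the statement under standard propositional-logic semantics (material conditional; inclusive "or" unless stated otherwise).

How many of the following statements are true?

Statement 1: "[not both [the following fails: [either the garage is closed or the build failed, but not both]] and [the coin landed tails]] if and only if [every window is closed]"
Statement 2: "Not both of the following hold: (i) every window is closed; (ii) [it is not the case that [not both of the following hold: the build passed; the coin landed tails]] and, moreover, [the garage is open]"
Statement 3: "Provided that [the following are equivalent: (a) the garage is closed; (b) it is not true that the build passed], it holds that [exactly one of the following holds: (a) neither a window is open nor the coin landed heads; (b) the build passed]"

Statement 1: This is (not (D xor not V) nand not H) iff not Q.

not V = not True = False
D xor not V = True xor False = True
not (D xor not V) = not True = False
not H = not True = False
not (D xor not V) nand not H = False nand False = True
not Q = not True = False
(not (D xor not V) nand not H) iff not Q = True iff False = False
So Statement 1 is false.

Statement 2: This is not Q nand (not (V nand not H) and not D).

not Q = not True = False
not H = not True = False
V nand not H = True nand False = True
not (V nand not H) = not True = False
not D = not True = False
not (V nand not H) and not D = False and False = False
not Q nand (not (V nand not H) and not D) = False nand False = True
Hence Statement 2 is true.

Statement 3: Parsed as (D iff not V) -> ((Q nor H) xor V)

not V = not True = False
D iff not V = True iff False = False
Q nor H = True nor True = False
(Q nor H) xor V = False xor True = True
(D iff not V) -> ((Q nor H) xor V) = False -> True = True
Thus Statement 3 is true.

Count: 2.

2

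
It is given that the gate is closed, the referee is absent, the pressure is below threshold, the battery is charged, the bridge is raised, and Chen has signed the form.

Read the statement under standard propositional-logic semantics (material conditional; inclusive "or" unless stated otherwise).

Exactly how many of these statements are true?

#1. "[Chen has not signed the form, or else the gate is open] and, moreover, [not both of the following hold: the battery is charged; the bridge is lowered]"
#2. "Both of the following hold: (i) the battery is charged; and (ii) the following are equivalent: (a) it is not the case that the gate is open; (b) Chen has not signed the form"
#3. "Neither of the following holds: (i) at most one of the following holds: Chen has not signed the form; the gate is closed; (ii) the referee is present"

Let V = "Chen has signed the form" (T), P = "the gate is open" (F), S = "the battery is charged" (T), U = "the bridge is raised" (T), Q = "the referee is present" (F).

#1: Formalization: (~V | P) & (S nand ~U)

~V = ~T = F
~V | P = F | F = F
~U = ~T = F
S nand ~U = T nand F = T
(~V | P) & (S nand ~U) = F & T = F
So #1 is false.

#2: This is S & (~P <-> ~V).

~P = ~F = T
~V = ~T = F
~P <-> ~V = T <-> F = F
S & (~P <-> ~V) = T & F = F
So #2 is false.

#3: Formalization: (~V nand ~P) nor Q

~V = ~T = F
~P = ~F = T
~V nand ~P = F nand T = T
(~V nand ~P) nor Q = T nor F = F
Thus #3 is false.

0 of the 3 statements are true (none).

0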